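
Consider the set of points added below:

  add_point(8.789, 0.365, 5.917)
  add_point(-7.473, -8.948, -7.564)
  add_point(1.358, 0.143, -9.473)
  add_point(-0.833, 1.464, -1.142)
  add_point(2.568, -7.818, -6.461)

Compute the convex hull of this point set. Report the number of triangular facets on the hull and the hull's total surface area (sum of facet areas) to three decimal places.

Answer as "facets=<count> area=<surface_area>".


facets=6 area=352.903

Extreme-point indices: [0, 1, 2, 3, 4] — 5 of 5 on the boundary.

Facet areas (half cross-product norm):
  f1: (p3, p0, p1) → 67.5726
  f2: (p2, p3, p1) → 54.6278
  f3: (p2, p3, p0) → 48.9700
  f4: (p4, p0, p1) → 69.7474
  f5: (p4, p2, p1) → 43.5731
  f6: (p4, p2, p0) → 68.4125
Σ area = 352.903

Euler characteristic 5−9+6 = 2 ✓


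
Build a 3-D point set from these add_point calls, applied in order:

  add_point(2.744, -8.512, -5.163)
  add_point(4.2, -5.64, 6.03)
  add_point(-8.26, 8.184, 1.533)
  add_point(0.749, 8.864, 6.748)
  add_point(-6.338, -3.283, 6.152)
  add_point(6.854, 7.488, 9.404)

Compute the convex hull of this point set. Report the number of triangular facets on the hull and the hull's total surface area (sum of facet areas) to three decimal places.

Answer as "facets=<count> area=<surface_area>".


Points on the hull: [0, 1, 2, 3, 4, 5] (6 of 6).

Area of each hull facet:
  f1: (p3, p0, p2) → 106.7662
  f2: (p3, p0, p5) → 71.8955
  f3: (p4, p0, p2) → 95.6512
  f4: (p4, p3, p2) → 63.0544
  f5: (p4, p3, p5) → 45.7323
  f6: (p1, p0, p5) → 69.9728
  f7: (p1, p4, p5) → 74.5592
  f8: (p1, p4, p0) → 62.7847
Σ area = 590.416

Euler: V−E+F = 6−12+8 = 2.

facets=8 area=590.416


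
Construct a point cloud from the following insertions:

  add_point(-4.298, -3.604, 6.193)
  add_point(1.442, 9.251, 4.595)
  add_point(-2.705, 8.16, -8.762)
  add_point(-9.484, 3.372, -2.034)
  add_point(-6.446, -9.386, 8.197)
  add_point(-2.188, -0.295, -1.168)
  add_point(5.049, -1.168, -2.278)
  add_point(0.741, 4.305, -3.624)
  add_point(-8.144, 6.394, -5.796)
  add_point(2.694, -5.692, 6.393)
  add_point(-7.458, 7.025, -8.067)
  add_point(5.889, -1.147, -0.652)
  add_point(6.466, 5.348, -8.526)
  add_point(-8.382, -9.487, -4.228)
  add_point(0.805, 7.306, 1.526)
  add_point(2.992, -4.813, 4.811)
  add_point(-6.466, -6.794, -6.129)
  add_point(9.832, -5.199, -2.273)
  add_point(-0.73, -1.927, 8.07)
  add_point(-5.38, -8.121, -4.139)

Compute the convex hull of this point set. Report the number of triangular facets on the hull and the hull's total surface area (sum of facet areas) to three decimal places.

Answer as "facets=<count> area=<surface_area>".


12 of the 20 inputs are extreme points: [1, 2, 3, 4, 8, 9, 10, 12, 13, 16, 17, 18].

Triangle areas on the boundary:
  f1: (p4, p13, p3) → 81.2463
  f2: (p4, p13, p17) → 114.4294
  f3: (p1, p4, p3) → 116.2668
  f4: (p9, p4, p17) → 38.2305
  f5: (p9, p1, p17) → 84.5731
  f6: (p12, p1, p17) → 91.9265
  f7: (p12, p2, p1) → 64.5490
  f8: (p8, p1, p3) → 35.0260
  f9: (p18, p1, p4) → 28.5417
  f10: (p18, p9, p4) → 24.8348
  f11: (p18, p9, p1) → 28.4558
  f12: (p16, p12, p2) → 74.9378
  f13: (p16, p13, p17) → 28.8087
  f14: (p16, p12, p17) → 102.3426
  f15: (p10, p2, p1) → 34.1260
  f16: (p10, p8, p1) → 15.9843
  f17: (p10, p16, p2) → 33.9710
  f18: (p10, p16, p13) → 18.1943
  f19: (p10, p13, p3) → 45.3754
  f20: (p10, p8, p3) → 2.3384
Σ area = 1064.158

Euler: V−E+F = 12−30+20 = 2.

facets=20 area=1064.158


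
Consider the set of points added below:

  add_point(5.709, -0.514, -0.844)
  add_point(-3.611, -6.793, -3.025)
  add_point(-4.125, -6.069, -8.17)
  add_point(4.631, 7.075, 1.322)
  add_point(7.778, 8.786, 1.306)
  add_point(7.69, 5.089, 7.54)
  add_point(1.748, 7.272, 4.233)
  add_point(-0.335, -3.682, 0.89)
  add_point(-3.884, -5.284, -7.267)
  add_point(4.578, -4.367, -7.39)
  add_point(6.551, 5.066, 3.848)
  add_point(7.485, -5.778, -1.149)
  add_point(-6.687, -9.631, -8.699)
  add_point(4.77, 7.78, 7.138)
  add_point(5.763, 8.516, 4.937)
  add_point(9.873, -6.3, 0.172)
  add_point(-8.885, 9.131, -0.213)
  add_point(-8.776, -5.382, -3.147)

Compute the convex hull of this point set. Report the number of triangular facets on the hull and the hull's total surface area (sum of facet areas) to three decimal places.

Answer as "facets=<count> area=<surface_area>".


facets=20 area=888.752

Hull vertices (12/18): indices [1, 2, 4, 5, 7, 9, 12, 13, 14, 15, 16, 17].

Facet areas (half cross-product norm):
  f1: (p9, p12, p15) → 50.9439
  f2: (p17, p12, p16) → 37.2851
  f3: (p2, p12, p16) → 31.8641
  f4: (p2, p9, p16) → 79.1121
  f5: (p2, p9, p12) → 13.4162
  f6: (p4, p9, p16) → 131.0147
  f7: (p4, p5, p15) → 49.7521
  f8: (p4, p9, p15) → 70.2617
  f9: (p1, p12, p15) → 38.1952
  f10: (p1, p17, p12) → 17.8024
  f11: (p7, p5, p15) → 66.6465
  f12: (p7, p17, p5) → 34.6112
  f13: (p7, p1, p15) → 29.5031
  f14: (p7, p1, p17) → 14.6274
  f15: (p13, p17, p16) → 115.2477
  f16: (p13, p17, p5) → 42.7177
  f17: (p14, p4, p5) → 9.2581
  f18: (p14, p13, p5) → 5.0375
  f19: (p14, p4, p16) → 31.8908
  f20: (p14, p13, p16) → 19.5643
Σ area = 888.752

Check V−E+F: 12 − 30 + 20 = 2.


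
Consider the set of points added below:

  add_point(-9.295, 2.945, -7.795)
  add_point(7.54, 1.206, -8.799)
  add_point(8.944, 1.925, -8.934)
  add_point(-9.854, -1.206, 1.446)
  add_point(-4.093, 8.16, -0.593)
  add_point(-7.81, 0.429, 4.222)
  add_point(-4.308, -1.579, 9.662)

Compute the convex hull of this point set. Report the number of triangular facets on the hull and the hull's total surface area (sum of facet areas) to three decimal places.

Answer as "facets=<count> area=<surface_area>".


facets=10 area=515.139

Hull vertices (7/7): indices [0, 1, 2, 3, 4, 5, 6].

Area of each hull facet:
  f1: (p6, p4, p2) → 117.1921
  f2: (p0, p4, p3) → 47.8557
  f3: (p0, p4, p2) → 85.0486
  f4: (p5, p4, p3) → 18.4491
  f5: (p5, p6, p3) → 8.7739
  f6: (p5, p6, p4) → 30.0706
  f7: (p1, p0, p3) → 85.8171
  f8: (p1, p0, p2) → 7.3014
  f9: (p1, p6, p3) → 100.6748
  f10: (p1, p6, p2) → 13.9556
Σ area = 515.139

Euler: V−E+F = 7−15+10 = 2.


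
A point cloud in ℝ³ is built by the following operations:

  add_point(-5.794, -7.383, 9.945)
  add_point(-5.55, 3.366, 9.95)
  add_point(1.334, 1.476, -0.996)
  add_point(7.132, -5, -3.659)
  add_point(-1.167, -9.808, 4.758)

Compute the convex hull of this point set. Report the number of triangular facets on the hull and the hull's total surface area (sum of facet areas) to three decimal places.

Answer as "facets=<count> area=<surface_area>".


Points on the hull: [0, 1, 2, 3, 4] (5 of 5).

Area of each hull facet:
  f1: (p1, p3, p0) → 100.6746
  f2: (p4, p3, p0) → 31.1000
  f3: (p2, p1, p0) → 69.6285
  f4: (p2, p4, p0) → 47.0008
  f5: (p2, p1, p3) → 43.3131
  f6: (p2, p4, p3) → 54.5571
Σ area = 346.274

Euler: V−E+F = 5−9+6 = 2.

facets=6 area=346.274


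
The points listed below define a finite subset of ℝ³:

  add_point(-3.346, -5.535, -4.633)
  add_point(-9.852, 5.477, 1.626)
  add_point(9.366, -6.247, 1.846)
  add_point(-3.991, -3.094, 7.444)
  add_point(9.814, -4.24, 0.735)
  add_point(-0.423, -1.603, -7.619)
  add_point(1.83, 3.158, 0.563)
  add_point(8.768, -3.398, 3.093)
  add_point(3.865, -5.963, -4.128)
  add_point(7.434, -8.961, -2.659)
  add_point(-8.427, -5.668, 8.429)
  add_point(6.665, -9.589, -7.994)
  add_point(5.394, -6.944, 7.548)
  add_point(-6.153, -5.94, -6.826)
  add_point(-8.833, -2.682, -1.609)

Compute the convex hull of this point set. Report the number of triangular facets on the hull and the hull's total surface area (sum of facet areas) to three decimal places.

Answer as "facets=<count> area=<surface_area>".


13 of the 15 inputs are extreme points: [1, 2, 3, 4, 5, 6, 7, 9, 10, 11, 12, 13, 14].

Area of each hull facet:
  f1: (p13, p11, p10) → 100.3621
  f2: (p5, p11, p4) → 55.9825
  f3: (p5, p13, p1) → 51.9505
  f4: (p5, p13, p11) → 38.4958
  f5: (p14, p10, p1) → 46.1424
  f6: (p14, p13, p1) → 18.5800
  f7: (p14, p13, p10) → 28.3633
  f8: (p6, p5, p1) → 58.0838
  f9: (p6, p5, p4) → 52.3700
  f10: (p3, p10, p1) → 31.0663
  f11: (p3, p12, p10) → 21.2544
  f12: (p3, p6, p1) → 58.1038
  f13: (p3, p6, p12) → 53.5995
  f14: (p2, p11, p4) → 12.4574
  f15: (p9, p11, p10) → 47.2878
  f16: (p9, p12, p10) → 70.9972
  f17: (p9, p2, p11) → 6.7696
  f18: (p9, p2, p12) → 17.8277
  f19: (p7, p6, p4) → 12.9581
  f20: (p7, p6, p12) → 32.2038
  f21: (p7, p2, p4) → 3.0931
  f22: (p7, p2, p12) → 10.4036
Σ area = 828.353

Euler: V−E+F = 13−33+22 = 2.

facets=22 area=828.353


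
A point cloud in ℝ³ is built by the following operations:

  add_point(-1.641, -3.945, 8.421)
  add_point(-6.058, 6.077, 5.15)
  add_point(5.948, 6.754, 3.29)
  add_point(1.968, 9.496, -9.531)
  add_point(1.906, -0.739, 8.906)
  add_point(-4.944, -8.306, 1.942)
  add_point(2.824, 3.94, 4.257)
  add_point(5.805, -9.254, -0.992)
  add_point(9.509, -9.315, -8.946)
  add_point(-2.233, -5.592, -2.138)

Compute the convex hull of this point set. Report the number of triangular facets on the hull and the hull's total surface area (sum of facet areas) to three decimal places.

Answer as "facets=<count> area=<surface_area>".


facets=14 area=900.290

9 of the 10 inputs are extreme points: [0, 1, 2, 3, 4, 5, 7, 8, 9].

Triangle areas on the boundary:
  f1: (p5, p3, p1) → 126.1423
  f2: (p2, p3, p1) → 82.6274
  f3: (p2, p4, p1) → 53.1501
  f4: (p2, p3, p8) → 131.5618
  f5: (p9, p3, p8) → 119.9216
  f6: (p9, p5, p8) → 30.6656
  f7: (p9, p5, p3) → 25.4980
  f8: (p7, p5, p8) → 37.5233
  f9: (p7, p2, p8) → 70.6250
  f10: (p7, p2, p4) → 69.3861
  f11: (p0, p7, p4) → 31.4421
  f12: (p0, p7, p5) → 47.0076
  f13: (p0, p4, p1) → 26.4387
  f14: (p0, p5, p1) → 48.3003
Σ area = 900.290

Euler: V−E+F = 9−21+14 = 2.


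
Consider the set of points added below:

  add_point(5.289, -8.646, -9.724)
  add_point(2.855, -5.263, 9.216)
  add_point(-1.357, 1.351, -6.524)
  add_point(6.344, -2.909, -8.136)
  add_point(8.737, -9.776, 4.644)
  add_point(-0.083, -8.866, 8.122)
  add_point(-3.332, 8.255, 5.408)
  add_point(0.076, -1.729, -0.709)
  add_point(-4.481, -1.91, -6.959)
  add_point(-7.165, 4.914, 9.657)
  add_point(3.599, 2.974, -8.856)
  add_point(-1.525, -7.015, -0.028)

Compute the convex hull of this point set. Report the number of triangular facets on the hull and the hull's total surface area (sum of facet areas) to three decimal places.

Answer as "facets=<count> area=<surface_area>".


Points on the hull: [0, 1, 2, 3, 4, 5, 6, 8, 9, 10, 11] (11 of 12).

Per-facet area ½‖(b−a)×(c−a)‖:
  f1: (p5, p0, p4) → 69.9615
  f2: (p1, p6, p9) → 47.2365
  f3: (p1, p6, p4) → 53.5492
  f4: (p1, p5, p9) → 33.9029
  f5: (p1, p5, p4) → 20.7047
  f6: (p3, p0, p4) → 43.6671
  f7: (p8, p6, p9) → 52.7001
  f8: (p8, p2, p6) → 29.6987
  f9: (p10, p3, p0) → 13.0046
  f10: (p10, p8, p0) → 52.7697
  f11: (p10, p8, p2) → 8.3848
  f12: (p10, p2, p6) → 37.5221
  f13: (p10, p6, p4) → 154.6616
  f14: (p10, p3, p4) → 38.9527
  f15: (p11, p5, p0) → 38.4501
  f16: (p11, p8, p0) → 50.8772
  f17: (p11, p5, p9) → 64.9936
  f18: (p11, p8, p9) → 74.3034
Σ area = 885.341

Euler characteristic 11−27+18 = 2 ✓

facets=18 area=885.341


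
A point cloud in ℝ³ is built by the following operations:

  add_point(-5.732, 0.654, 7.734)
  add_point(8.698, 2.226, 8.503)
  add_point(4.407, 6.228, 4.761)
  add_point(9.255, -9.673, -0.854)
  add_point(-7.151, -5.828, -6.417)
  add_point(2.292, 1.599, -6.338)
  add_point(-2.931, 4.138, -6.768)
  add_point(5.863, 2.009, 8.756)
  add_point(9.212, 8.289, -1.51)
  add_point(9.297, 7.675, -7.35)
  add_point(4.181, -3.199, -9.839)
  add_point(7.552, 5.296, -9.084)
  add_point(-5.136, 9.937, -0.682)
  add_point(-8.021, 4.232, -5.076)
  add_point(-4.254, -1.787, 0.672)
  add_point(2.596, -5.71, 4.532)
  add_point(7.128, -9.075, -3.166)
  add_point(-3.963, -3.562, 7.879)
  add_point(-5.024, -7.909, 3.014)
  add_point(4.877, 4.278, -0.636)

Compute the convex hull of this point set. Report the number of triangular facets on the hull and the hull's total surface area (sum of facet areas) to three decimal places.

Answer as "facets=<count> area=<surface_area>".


facets=30 area=1171.920

Extreme-point indices: [0, 1, 2, 3, 4, 6, 7, 8, 9, 10, 11, 12, 13, 15, 16, 17, 18] — 17 of 20 on the boundary.

Area of each hull facet:
  f1: (p11, p3, p9) → 27.9016
  f2: (p11, p10, p3) → 53.6459
  f3: (p11, p6, p10) → 44.4968
  f4: (p11, p6, p13) → 4.6759
  f5: (p11, p12, p13) → 60.2376
  f6: (p11, p12, p9) → 27.1677
  f7: (p4, p6, p13) → 27.0543
  f8: (p4, p6, p10) → 53.8096
  f9: (p0, p12, p13) → 47.8439
  f10: (p0, p4, p13) → 67.9438
  f11: (p0, p4, p18) → 46.8092
  f12: (p8, p12, p9) → 42.3309
  f13: (p8, p3, p9) → 52.6560
  f14: (p8, p1, p3) → 88.0669
  f15: (p2, p1, p7) → 8.4781
  f16: (p2, p0, p7) → 34.2589
  f17: (p2, p0, p12) → 62.4484
  f18: (p2, p8, p12) → 47.2919
  f19: (p2, p8, p1) → 27.8629
  f20: (p17, p1, p7) → 7.3130
  f21: (p17, p0, p7) → 25.7396
  f22: (p17, p0, p18) → 12.9067
  f23: (p17, p18, p3) → 48.9110
  f24: (p16, p10, p3) → 8.0899
  f25: (p16, p4, p10) → 56.7389
  f26: (p16, p18, p3) → 21.0031
  f27: (p16, p4, p18) → 65.9726
  f28: (p15, p1, p3) → 50.4483
  f29: (p15, p17, p3) → 8.7969
  f30: (p15, p17, p1) → 41.0191
Σ area = 1171.920

Check V−E+F: 17 − 45 + 30 = 2.


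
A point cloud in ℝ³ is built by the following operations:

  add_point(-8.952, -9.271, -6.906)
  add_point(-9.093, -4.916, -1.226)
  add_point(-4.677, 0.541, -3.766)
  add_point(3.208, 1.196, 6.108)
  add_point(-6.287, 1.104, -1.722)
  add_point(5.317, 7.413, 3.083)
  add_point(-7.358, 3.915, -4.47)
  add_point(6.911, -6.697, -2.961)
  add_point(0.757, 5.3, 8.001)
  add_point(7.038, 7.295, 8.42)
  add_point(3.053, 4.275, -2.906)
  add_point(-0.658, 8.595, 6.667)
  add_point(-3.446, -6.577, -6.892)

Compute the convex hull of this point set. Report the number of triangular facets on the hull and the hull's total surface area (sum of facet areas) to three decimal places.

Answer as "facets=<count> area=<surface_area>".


Extreme-point indices: [0, 1, 3, 5, 6, 7, 8, 9, 10, 11, 12] — 11 of 13 on the boundary.

Facet areas (half cross-product norm):
  f1: (p6, p11, p1) → 65.5387
  f2: (p6, p0, p1) → 32.7822
  f3: (p8, p11, p1) → 32.1692
  f4: (p8, p11, p9) → 12.5508
  f5: (p7, p0, p1) → 57.1144
  f6: (p3, p8, p9) → 16.6699
  f7: (p3, p7, p9) → 38.8510
  f8: (p3, p8, p1) → 39.7848
  f9: (p3, p7, p1) → 91.6270
  f10: (p5, p7, p9) → 40.9784
  f11: (p5, p10, p7) → 39.3702
  f12: (p5, p11, p9) → 19.3351
  f13: (p5, p6, p11) → 48.7366
  f14: (p5, p10, p6) → 33.4701
  f15: (p12, p7, p0) → 18.6428
  f16: (p12, p10, p7) → 61.0672
  f17: (p12, p6, p0) → 34.9498
  f18: (p12, p10, p6) → 58.0184
Σ area = 741.656

Check V−E+F: 11 − 27 + 18 = 2.

facets=18 area=741.656


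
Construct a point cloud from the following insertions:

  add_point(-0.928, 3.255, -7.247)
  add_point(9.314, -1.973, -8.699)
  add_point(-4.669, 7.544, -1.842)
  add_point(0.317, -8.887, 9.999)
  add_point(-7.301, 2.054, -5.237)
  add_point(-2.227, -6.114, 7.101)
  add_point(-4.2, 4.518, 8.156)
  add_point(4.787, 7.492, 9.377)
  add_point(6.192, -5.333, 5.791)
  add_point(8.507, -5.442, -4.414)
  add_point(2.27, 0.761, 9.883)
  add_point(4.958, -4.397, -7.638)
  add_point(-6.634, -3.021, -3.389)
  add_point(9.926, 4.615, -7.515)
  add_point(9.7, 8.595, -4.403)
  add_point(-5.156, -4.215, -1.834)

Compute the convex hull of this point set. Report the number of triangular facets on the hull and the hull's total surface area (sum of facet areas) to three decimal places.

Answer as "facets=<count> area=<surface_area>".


Hull vertices (16/16): indices [0, 1, 2, 3, 4, 5, 6, 7, 8, 9, 10, 11, 12, 13, 14, 15].

Per-facet area ½‖(b−a)×(c−a)‖:
  f1: (p0, p1, p13) → 35.9708
  f2: (p6, p12, p4) → 37.3227
  f3: (p8, p7, p3) → 52.7607
  f4: (p14, p0, p13) → 27.6483
  f5: (p14, p8, p7) → 95.9395
  f6: (p11, p12, p4) → 33.6275
  f7: (p11, p0, p4) → 29.3940
  f8: (p11, p0, p1) → 24.3340
  f9: (p10, p7, p3) → 5.9449
  f10: (p10, p6, p3) → 35.8704
  f11: (p10, p6, p7) → 27.2133
  f12: (p5, p12, p3) → 12.4257
  f13: (p5, p6, p3) → 20.4593
  f14: (p5, p6, p12) → 62.2105
  f15: (p2, p6, p7) → 49.7636
  f16: (p2, p14, p7) → 93.0479
  f17: (p2, p6, p4) → 35.2434
  f18: (p2, p0, p4) → 22.1719
  f19: (p2, p14, p0) → 47.9877
  f20: (p15, p12, p3) → 5.6538
  f21: (p15, p11, p3) → 80.5167
  f22: (p15, p11, p12) → 13.9839
  f23: (p9, p8, p3) → 31.4200
  f24: (p9, p11, p3) → 40.1952
  f25: (p9, p11, p1) → 11.5671
  f26: (p9, p1, p13) → 16.3453
  f27: (p9, p14, p13) → 22.2538
  f28: (p9, p14, p8) → 73.7102
Σ area = 1044.982

Euler: V−E+F = 16−42+28 = 2.

facets=28 area=1044.982


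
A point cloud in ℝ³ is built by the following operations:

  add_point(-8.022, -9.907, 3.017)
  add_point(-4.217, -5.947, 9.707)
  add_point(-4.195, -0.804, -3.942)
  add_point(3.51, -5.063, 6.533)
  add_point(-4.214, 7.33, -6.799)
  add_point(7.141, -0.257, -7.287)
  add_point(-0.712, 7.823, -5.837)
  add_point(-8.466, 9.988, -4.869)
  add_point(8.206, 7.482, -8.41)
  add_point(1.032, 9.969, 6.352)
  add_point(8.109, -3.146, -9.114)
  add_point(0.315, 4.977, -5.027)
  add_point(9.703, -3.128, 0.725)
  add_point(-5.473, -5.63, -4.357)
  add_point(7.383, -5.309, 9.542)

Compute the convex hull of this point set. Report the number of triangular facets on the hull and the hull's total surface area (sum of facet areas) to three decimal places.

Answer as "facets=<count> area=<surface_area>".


10 of the 15 inputs are extreme points: [0, 1, 4, 7, 8, 9, 10, 12, 13, 14].

Facet areas (half cross-product norm):
  f1: (p13, p0, p7) → 63.4000
  f2: (p13, p10, p0) → 51.0686
  f3: (p14, p10, p12) → 21.4436
  f4: (p14, p10, p0) → 155.0962
  f5: (p8, p10, p12) → 52.9598
  f6: (p8, p14, p12) → 42.9557
  f7: (p8, p14, p9) → 138.6649
  f8: (p8, p9, p7) → 111.8688
  f9: (p1, p14, p0) → 44.8258
  f10: (p1, p14, p9) → 92.6140
  f11: (p1, p0, p7) → 91.8339
  f12: (p1, p9, p7) → 125.4927
  f13: (p4, p8, p7) → 19.0194
  f14: (p4, p8, p10) → 66.7010
  f15: (p4, p13, p7) → 33.4381
  f16: (p4, p13, p10) → 91.8166
Σ area = 1203.199

Euler: V−E+F = 10−24+16 = 2.

facets=16 area=1203.199


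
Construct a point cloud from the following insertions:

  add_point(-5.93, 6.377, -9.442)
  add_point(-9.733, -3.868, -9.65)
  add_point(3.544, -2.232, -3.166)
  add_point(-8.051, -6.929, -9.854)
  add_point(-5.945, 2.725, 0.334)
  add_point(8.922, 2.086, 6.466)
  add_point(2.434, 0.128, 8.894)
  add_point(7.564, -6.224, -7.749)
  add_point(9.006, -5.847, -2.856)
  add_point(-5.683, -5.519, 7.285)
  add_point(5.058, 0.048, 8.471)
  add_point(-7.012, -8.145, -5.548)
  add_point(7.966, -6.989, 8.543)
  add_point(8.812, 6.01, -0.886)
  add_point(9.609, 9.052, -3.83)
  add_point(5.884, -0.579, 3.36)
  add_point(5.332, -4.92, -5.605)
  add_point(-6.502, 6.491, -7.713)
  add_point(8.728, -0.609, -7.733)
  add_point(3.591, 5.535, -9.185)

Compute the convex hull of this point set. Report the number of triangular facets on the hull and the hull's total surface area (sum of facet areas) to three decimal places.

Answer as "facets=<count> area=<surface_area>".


Extreme-point indices: [0, 1, 3, 4, 5, 6, 7, 8, 9, 10, 11, 12, 14, 17, 18, 19] — 16 of 20 on the boundary.

Triangle areas on the boundary:
  f1: (p7, p12, p11) → 120.2426
  f2: (p5, p6, p14) → 39.2925
  f3: (p3, p11, p1) → 7.7005
  f4: (p3, p7, p11) → 34.1022
  f5: (p8, p7, p12) → 11.8603
  f6: (p8, p5, p14) → 73.4219
  f7: (p8, p5, p12) → 50.8968
  f8: (p9, p11, p1) → 36.5512
  f9: (p9, p12, p11) → 89.4668
  f10: (p9, p12, p6) → 45.1390
  f11: (p4, p6, p14) → 98.5377
  f12: (p4, p17, p14) → 73.0574
  f13: (p4, p9, p6) → 51.4101
  f14: (p4, p17, p1) → 47.8563
  f15: (p4, p9, p1) → 67.2073
  f16: (p19, p3, p7) → 94.3572
  f17: (p10, p12, p6) → 9.2646
  f18: (p10, p5, p6) → 3.3984
  f19: (p10, p5, p12) → 18.2280
  f20: (p18, p8, p14) → 34.0149
  f21: (p18, p8, p7) → 14.5372
  f22: (p18, p19, p14) → 34.7364
  f23: (p18, p19, p7) → 18.4822
  f24: (p0, p17, p14) → 15.2595
  f25: (p0, p19, p14) → 31.4632
  f26: (p0, p17, p1) → 9.9669
  f27: (p0, p3, p1) → 14.4658
  f28: (p0, p19, p3) → 64.2859
Σ area = 1209.203

Euler characteristic 16−42+28 = 2 ✓

facets=28 area=1209.203


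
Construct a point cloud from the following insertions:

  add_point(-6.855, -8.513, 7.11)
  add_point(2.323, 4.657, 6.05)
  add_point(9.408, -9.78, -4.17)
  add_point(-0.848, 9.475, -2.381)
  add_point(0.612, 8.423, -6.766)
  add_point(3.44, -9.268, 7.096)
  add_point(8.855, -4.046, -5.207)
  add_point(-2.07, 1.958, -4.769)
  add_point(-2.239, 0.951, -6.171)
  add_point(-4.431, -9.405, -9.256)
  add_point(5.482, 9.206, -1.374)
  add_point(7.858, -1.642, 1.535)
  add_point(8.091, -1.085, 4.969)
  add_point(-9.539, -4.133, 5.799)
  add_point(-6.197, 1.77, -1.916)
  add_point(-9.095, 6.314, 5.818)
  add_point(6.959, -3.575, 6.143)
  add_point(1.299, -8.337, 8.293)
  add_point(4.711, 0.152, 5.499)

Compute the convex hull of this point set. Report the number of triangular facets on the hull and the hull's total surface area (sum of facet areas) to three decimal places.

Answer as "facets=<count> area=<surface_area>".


Extreme-point indices: [0, 1, 2, 3, 4, 5, 6, 9, 10, 12, 13, 14, 15, 16, 17] — 15 of 19 on the boundary.

Per-facet area ½‖(b−a)×(c−a)‖:
  f1: (p6, p9, p2) → 42.5003
  f2: (p6, p12, p2) → 30.9076
  f3: (p5, p9, p2) → 93.2258
  f4: (p15, p9, p13) → 83.4480
  f5: (p15, p14, p9) → 29.4461
  f6: (p4, p14, p9) → 70.7927
  f7: (p4, p6, p9) → 109.1495
  f8: (p4, p15, p3) → 17.8014
  f9: (p4, p15, p14) → 48.5120
  f10: (p16, p12, p2) → 18.2773
  f11: (p16, p5, p2) → 40.6496
  f12: (p0, p9, p13) → 43.5715
  f13: (p0, p5, p9) → 84.5328
  f14: (p0, p15, p13) → 16.5016
  f15: (p1, p16, p12) → 11.7791
  f16: (p10, p6, p12) → 63.7154
  f17: (p10, p4, p6) → 51.3737
  f18: (p10, p4, p3) → 14.9876
  f19: (p10, p1, p12) → 38.0227
  f20: (p10, p15, p3) → 32.0920
  f21: (p10, p1, p15) → 51.7342
  f22: (p17, p0, p15) → 61.4207
  f23: (p17, p1, p15) → 76.1369
  f24: (p17, p0, p5) → 7.3384
  f25: (p17, p16, p5) → 8.7063
  f26: (p17, p1, p16) → 35.7890
Σ area = 1182.412

Euler: V−E+F = 15−39+26 = 2.

facets=26 area=1182.412


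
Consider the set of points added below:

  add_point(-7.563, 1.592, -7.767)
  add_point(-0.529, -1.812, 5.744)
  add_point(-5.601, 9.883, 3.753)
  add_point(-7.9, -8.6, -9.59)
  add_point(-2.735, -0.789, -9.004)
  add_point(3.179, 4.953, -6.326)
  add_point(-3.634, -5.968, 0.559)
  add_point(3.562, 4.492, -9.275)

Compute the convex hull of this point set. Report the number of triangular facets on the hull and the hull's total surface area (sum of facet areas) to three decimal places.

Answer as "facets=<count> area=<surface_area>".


Points on the hull: [0, 1, 2, 3, 5, 6, 7] (7 of 8).

Area of each hull facet:
  f1: (p0, p7, p3) → 58.0831
  f2: (p0, p2, p3) → 51.8671
  f3: (p0, p2, p7) → 81.8389
  f4: (p6, p7, p3) → 88.4815
  f5: (p6, p1, p7) → 58.4266
  f6: (p6, p2, p3) → 86.1297
  f7: (p6, p1, p2) → 45.9553
  f8: (p5, p2, p7) → 12.1236
  f9: (p5, p1, p7) → 13.3165
  f10: (p5, p1, p2) → 82.2261
Σ area = 578.448

Euler: V−E+F = 7−15+10 = 2.

facets=10 area=578.448


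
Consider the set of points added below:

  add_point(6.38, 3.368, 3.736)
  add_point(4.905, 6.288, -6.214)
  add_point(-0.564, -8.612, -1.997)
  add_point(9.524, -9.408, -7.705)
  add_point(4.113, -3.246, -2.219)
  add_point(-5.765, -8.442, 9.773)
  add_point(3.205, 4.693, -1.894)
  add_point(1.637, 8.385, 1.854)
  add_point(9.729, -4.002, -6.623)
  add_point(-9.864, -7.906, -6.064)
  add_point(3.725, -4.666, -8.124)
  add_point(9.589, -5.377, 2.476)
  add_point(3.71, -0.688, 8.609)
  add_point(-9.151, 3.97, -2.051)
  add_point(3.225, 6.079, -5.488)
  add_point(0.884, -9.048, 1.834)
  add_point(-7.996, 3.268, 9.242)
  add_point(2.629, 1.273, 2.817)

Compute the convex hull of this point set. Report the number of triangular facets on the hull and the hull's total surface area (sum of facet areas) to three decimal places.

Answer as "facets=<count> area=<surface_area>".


13 of the 18 inputs are extreme points: [0, 1, 3, 5, 7, 8, 9, 10, 11, 12, 13, 15, 16].

Per-facet area ½‖(b−a)×(c−a)‖:
  f1: (p16, p5, p9) → 96.9234
  f2: (p3, p1, p8) → 15.0192
  f3: (p12, p16, p7) → 65.4246
  f4: (p12, p16, p5) → 64.4149
  f5: (p13, p1, p9) → 92.5908
  f6: (p13, p1, p7) → 54.9661
  f7: (p13, p16, p9) → 68.8556
  f8: (p13, p16, p7) → 64.5968
  f9: (p15, p5, p9) → 69.2703
  f10: (p15, p3, p9) → 85.7102
  f11: (p10, p1, p9) → 75.2769
  f12: (p10, p3, p9) → 42.7457
  f13: (p10, p3, p1) → 35.6212
  f14: (p0, p12, p7) → 23.1266
  f15: (p0, p1, p8) → 57.2104
  f16: (p0, p1, p7) → 31.5750
  f17: (p11, p12, p5) → 58.1834
  f18: (p11, p15, p5) → 42.1078
  f19: (p11, p15, p3) → 50.6750
  f20: (p11, p0, p12) → 30.6215
  f21: (p11, p3, p8) → 25.3596
  f22: (p11, p0, p8) → 43.2559
Σ area = 1193.531

Check V−E+F: 13 − 33 + 22 = 2.

facets=22 area=1193.531


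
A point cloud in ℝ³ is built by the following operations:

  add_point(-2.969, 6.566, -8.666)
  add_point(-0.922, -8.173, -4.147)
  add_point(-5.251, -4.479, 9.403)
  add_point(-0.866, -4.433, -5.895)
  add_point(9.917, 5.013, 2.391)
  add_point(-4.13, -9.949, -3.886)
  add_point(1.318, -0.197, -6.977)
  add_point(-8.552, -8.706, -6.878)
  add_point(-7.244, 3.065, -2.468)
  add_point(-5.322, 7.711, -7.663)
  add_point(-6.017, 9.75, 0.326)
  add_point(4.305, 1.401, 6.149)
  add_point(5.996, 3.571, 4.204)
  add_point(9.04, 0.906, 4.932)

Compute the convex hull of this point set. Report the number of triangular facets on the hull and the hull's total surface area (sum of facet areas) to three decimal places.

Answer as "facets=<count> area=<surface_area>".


Hull vertices (14/14): indices [0, 1, 2, 3, 4, 5, 6, 7, 8, 9, 10, 11, 12, 13].

Area of each hull facet:
  f1: (p12, p10, p4) → 27.9546
  f2: (p8, p2, p7) → 88.1561
  f3: (p8, p2, p10) → 51.6674
  f4: (p9, p10, p4) → 69.2693
  f5: (p9, p0, p4) → 21.4583
  f6: (p9, p8, p10) → 24.8255
  f7: (p9, p0, p7) → 22.8862
  f8: (p9, p8, p7) → 42.3437
  f9: (p5, p2, p7) → 36.9447
  f10: (p5, p1, p7) → 8.3773
  f11: (p13, p1, p4) → 38.1971
  f12: (p13, p5, p2) → 112.3597
  f13: (p13, p5, p1) → 19.2305
  f14: (p6, p0, p4) → 55.5481
  f15: (p6, p1, p4) → 57.6561
  f16: (p6, p0, p7) → 52.7641
  f17: (p11, p12, p4) → 3.8380
  f18: (p11, p13, p4) → 11.7750
  f19: (p11, p13, p2) → 16.9710
  f20: (p11, p2, p10) → 83.2857
  f21: (p11, p12, p10) → 23.6741
  f22: (p3, p1, p7) → 16.7244
  f23: (p3, p6, p7) → 13.4734
  f24: (p3, p6, p1) → 4.6981
Σ area = 904.078

Check V−E+F: 14 − 36 + 24 = 2.

facets=24 area=904.078


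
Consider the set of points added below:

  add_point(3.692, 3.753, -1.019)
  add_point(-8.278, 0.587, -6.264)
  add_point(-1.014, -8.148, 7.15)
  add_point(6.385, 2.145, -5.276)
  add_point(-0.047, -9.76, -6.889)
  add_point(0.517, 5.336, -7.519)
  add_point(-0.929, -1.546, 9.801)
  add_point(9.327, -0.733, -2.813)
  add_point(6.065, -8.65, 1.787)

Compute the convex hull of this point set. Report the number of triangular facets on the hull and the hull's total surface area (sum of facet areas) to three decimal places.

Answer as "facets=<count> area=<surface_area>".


9 of the 9 inputs are extreme points: [0, 1, 2, 3, 4, 5, 6, 7, 8].

Area of each hull facet:
  f1: (p8, p4, p7) → 51.5570
  f2: (p8, p6, p7) → 62.1404
  f3: (p5, p4, p1) → 65.5773
  f4: (p5, p6, p1) → 87.9678
  f5: (p2, p4, p1) → 92.2409
  f6: (p2, p6, p1) → 61.6041
  f7: (p2, p8, p4) → 47.4205
  f8: (p2, p8, p6) → 30.4912
  f9: (p3, p4, p7) → 32.1822
  f10: (p3, p5, p4) → 47.9795
  f11: (p0, p5, p6) → 35.4563
  f12: (p0, p3, p5) → 17.7377
  f13: (p0, p6, p7) → 46.6470
  f14: (p0, p3, p7) → 12.6386
Σ area = 691.641

Check V−E+F: 9 − 21 + 14 = 2.

facets=14 area=691.641


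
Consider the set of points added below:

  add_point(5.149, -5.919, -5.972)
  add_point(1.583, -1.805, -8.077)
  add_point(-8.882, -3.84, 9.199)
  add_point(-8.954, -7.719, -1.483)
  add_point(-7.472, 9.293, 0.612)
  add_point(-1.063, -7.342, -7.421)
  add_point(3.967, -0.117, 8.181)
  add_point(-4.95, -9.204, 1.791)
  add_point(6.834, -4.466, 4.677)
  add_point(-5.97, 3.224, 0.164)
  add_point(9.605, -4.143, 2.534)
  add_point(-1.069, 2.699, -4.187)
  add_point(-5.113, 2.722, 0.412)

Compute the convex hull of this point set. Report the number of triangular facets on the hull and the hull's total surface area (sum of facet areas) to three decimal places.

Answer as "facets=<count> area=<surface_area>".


facets=18 area=825.299

11 of the 13 inputs are extreme points: [0, 1, 2, 3, 4, 5, 6, 7, 8, 10, 11].

Triangle areas on the boundary:
  f1: (p2, p4, p3) → 87.1805
  f2: (p7, p2, p3) → 26.7844
  f3: (p6, p4, p10) → 68.0931
  f4: (p6, p2, p4) → 98.6611
  f5: (p11, p4, p10) → 62.3370
  f6: (p11, p1, p10) → 43.7433
  f7: (p11, p1, p4) → 8.5663
  f8: (p8, p7, p10) → 18.1341
  f9: (p8, p7, p2) → 64.8327
  f10: (p8, p6, p10) → 8.5199
  f11: (p8, p6, p2) → 40.3346
  f12: (p0, p1, p10) → 25.2367
  f13: (p0, p7, p10) → 63.7790
  f14: (p5, p7, p3) → 25.9505
  f15: (p5, p0, p7) → 32.5473
  f16: (p5, p0, p1) → 16.4393
  f17: (p5, p4, p3) → 84.9669
  f18: (p5, p1, p4) → 49.1926
Σ area = 825.299

Euler: V−E+F = 11−27+18 = 2.


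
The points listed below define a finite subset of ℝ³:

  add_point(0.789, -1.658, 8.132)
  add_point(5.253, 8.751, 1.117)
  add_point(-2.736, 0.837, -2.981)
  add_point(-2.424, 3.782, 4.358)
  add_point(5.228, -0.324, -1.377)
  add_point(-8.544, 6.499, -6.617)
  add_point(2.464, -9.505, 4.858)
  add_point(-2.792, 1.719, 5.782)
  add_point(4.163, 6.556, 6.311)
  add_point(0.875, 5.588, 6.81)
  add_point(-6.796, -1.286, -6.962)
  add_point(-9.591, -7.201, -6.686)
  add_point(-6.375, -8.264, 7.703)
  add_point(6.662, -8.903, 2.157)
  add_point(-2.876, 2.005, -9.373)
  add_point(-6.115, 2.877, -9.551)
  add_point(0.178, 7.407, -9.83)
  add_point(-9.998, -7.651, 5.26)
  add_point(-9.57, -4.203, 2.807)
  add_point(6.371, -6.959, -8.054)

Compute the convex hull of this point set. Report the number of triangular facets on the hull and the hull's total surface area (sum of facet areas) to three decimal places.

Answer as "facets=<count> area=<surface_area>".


facets=30 area=1154.231

Extreme-point indices: [0, 1, 3, 5, 6, 7, 8, 9, 11, 12, 13, 14, 15, 16, 17, 18, 19] — 17 of 20 on the boundary.

Facet areas (half cross-product norm):
  f1: (p5, p16, p1) → 56.4578
  f2: (p5, p11, p17) → 82.1249
  f3: (p19, p1, p13) → 89.4075
  f4: (p19, p16, p1) → 94.2634
  f5: (p8, p1, p13) → 46.2732
  f6: (p8, p0, p13) → 48.0899
  f7: (p15, p5, p16) → 20.3905
  f8: (p15, p5, p11) → 27.2961
  f9: (p15, p19, p11) → 82.8524
  f10: (p6, p0, p13) → 21.0610
  f11: (p6, p12, p0) → 36.8937
  f12: (p6, p19, p13) → 22.2248
  f13: (p6, p19, p11) → 102.3217
  f14: (p6, p11, p17) → 75.2545
  f15: (p6, p12, p17) → 16.1349
  f16: (p9, p5, p1) → 61.5756
  f17: (p9, p8, p1) → 9.0389
  f18: (p9, p12, p17) → 33.6588
  f19: (p9, p12, p0) → 26.7705
  f20: (p9, p8, p0) → 12.1207
  f21: (p14, p19, p16) → 38.9133
  f22: (p14, p15, p16) → 10.1347
  f23: (p14, p15, p19) → 10.5698
  f24: (p18, p5, p17) → 3.2538
  f25: (p7, p9, p17) → 5.7035
  f26: (p7, p18, p17) → 18.4987
  f27: (p7, p18, p9) → 4.0392
  f28: (p3, p9, p5) → 19.6942
  f29: (p3, p18, p5) → 66.8040
  f30: (p3, p18, p9) → 12.4091
Σ area = 1154.231

Euler: V−E+F = 17−45+30 = 2.


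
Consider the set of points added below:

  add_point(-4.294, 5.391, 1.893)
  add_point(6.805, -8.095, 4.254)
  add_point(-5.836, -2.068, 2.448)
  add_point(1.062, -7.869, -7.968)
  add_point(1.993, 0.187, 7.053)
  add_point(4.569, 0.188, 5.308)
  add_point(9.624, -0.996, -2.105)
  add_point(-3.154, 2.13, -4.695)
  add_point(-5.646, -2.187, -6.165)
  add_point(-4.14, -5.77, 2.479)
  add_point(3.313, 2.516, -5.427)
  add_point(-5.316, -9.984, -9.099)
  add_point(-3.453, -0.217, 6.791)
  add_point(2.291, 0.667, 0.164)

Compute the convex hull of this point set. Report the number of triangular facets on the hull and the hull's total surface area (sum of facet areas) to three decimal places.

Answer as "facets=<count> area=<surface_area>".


Points on the hull: [0, 1, 2, 3, 4, 5, 6, 7, 8, 9, 10, 11, 12] (13 of 14).

Facet areas (half cross-product norm):
  f1: (p8, p11, p2) → 33.4305
  f2: (p8, p0, p2) → 32.8329
  f3: (p9, p11, p2) → 24.3144
  f4: (p9, p1, p11) → 69.1083
  f5: (p3, p1, p6) → 59.2293
  f6: (p3, p1, p11) → 38.6398
  f7: (p10, p0, p6) → 40.0755
  f8: (p10, p3, p6) → 42.8748
  f9: (p10, p8, p11) → 38.2989
  f10: (p10, p3, p11) → 31.6478
  f11: (p5, p1, p6) → 36.3437
  f12: (p5, p4, p1) → 12.9007
  f13: (p5, p0, p6) → 47.2991
  f14: (p5, p4, p0) → 14.5854
  f15: (p12, p0, p2) → 18.7346
  f16: (p12, p4, p0) → 20.4043
  f17: (p12, p9, p2) → 10.6839
  f18: (p12, p9, p1) → 39.9989
  f19: (p12, p4, p1) → 24.9347
  f20: (p7, p8, p0) → 16.2540
  f21: (p7, p10, p0) → 23.6249
  f22: (p7, p10, p8) → 14.7386
Σ area = 690.955

Euler: V−E+F = 13−33+22 = 2.

facets=22 area=690.955


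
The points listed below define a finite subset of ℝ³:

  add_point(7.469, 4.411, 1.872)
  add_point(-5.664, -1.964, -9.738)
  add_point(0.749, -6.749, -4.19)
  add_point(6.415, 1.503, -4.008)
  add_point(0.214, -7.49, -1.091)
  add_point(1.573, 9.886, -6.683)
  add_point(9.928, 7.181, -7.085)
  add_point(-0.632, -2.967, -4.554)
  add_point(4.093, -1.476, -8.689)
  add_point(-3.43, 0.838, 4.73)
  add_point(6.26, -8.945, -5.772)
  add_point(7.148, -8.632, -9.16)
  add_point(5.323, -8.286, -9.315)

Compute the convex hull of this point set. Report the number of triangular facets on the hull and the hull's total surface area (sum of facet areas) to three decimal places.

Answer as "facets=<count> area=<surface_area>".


facets=16 area=736.223

10 of the 13 inputs are extreme points: [0, 1, 4, 5, 6, 8, 9, 10, 11, 12].

Per-facet area ½‖(b−a)×(c−a)‖:
  f1: (p5, p6, p1) → 60.9972
  f2: (p5, p9, p1) → 95.0666
  f3: (p4, p9, p1) → 63.2523
  f4: (p0, p11, p6) → 76.8031
  f5: (p0, p11, p10) → 25.1004
  f6: (p0, p5, p6) → 41.7833
  f7: (p0, p5, p9) → 68.6685
  f8: (p0, p4, p10) → 55.0920
  f9: (p0, p4, p9) → 62.3957
  f10: (p8, p6, p1) → 41.2956
  f11: (p8, p11, p6) → 34.5139
  f12: (p12, p8, p1) → 33.8990
  f13: (p12, p8, p11) → 6.0716
  f14: (p12, p4, p1) → 54.4350
  f15: (p12, p11, p10) → 3.2398
  f16: (p12, p4, p10) → 13.6085
Σ area = 736.223

Check V−E+F: 10 − 24 + 16 = 2.


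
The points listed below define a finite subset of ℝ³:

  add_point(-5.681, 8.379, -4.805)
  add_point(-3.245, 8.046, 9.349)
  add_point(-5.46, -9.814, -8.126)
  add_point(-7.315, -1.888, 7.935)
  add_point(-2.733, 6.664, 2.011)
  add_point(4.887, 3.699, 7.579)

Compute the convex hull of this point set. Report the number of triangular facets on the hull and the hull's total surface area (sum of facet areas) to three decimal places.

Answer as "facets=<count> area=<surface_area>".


facets=6 area=603.921

5 of the 6 inputs are extreme points: [0, 1, 2, 3, 5].

Per-facet area ½‖(b−a)×(c−a)‖:
  f1: (p2, p5, p3) → 120.6028
  f2: (p2, p0, p3) → 133.9033
  f3: (p2, p0, p5) → 154.9242
  f4: (p1, p5, p3) → 50.4431
  f5: (p1, p0, p3) → 76.6310
  f6: (p1, p0, p5) → 67.4163
Σ area = 603.921

Check V−E+F: 5 − 9 + 6 = 2.


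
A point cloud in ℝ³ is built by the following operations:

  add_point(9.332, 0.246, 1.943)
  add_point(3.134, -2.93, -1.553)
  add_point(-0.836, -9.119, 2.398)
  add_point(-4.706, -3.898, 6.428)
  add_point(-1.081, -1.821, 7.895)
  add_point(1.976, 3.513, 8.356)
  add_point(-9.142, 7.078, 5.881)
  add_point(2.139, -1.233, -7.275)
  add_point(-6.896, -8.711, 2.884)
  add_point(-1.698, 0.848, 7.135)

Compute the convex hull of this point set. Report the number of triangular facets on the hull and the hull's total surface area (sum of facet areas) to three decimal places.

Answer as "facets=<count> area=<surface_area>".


facets=12 area=602.816

Hull vertices (8/10): indices [0, 2, 3, 4, 5, 6, 7, 8].

Area of each hull facet:
  f1: (p7, p0, p6) → 110.1852
  f2: (p7, p2, p0) → 70.2068
  f3: (p5, p0, p6) → 47.6211
  f4: (p8, p7, p6) → 121.3079
  f5: (p8, p7, p2) → 37.8500
  f6: (p4, p2, p0) → 54.6969
  f7: (p4, p5, p0) → 31.7063
  f8: (p4, p8, p2) → 27.6159
  f9: (p4, p5, p6) → 35.8978
  f10: (p3, p8, p6) → 31.6064
  f11: (p3, p4, p6) → 26.0709
  f12: (p3, p4, p8) → 8.0511
Σ area = 602.816

Euler characteristic 8−18+12 = 2 ✓


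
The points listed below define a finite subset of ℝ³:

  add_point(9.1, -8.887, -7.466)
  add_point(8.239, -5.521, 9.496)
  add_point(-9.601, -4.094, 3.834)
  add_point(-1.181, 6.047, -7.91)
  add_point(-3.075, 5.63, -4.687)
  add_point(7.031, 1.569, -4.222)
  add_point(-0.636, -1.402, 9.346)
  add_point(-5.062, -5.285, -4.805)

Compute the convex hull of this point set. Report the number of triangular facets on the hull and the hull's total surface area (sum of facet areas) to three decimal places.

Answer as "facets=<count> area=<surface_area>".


Extreme-point indices: [0, 1, 2, 3, 4, 5, 6, 7] — 8 of 8 on the boundary.

Facet areas (half cross-product norm):
  f1: (p1, p0, p2) → 158.0140
  f2: (p7, p0, p2) → 56.8776
  f3: (p7, p3, p0) → 91.2117
  f4: (p6, p1, p2) → 40.2993
  f5: (p5, p3, p0) → 49.6496
  f6: (p5, p1, p0) → 84.7766
  f7: (p5, p6, p1) → 72.8182
  f8: (p4, p5, p3) → 18.8884
  f9: (p4, p5, p6) → 81.2682
  f10: (p4, p6, p2) → 76.3682
  f11: (p4, p7, p2) → 54.4815
  f12: (p4, p7, p3) → 20.4863
Σ area = 805.140

Check V−E+F: 8 − 18 + 12 = 2.

facets=12 area=805.140


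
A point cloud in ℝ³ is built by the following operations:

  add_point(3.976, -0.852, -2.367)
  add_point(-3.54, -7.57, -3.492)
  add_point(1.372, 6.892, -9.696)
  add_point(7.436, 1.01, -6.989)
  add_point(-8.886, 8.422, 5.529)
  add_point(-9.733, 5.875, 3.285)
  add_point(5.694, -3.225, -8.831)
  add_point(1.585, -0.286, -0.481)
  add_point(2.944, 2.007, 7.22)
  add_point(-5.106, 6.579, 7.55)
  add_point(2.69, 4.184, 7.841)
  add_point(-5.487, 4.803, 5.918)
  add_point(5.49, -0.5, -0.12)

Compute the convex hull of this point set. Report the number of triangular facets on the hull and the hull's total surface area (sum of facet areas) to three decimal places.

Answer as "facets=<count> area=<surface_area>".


facets=18 area=704.802

Hull vertices (11/13): indices [1, 2, 3, 4, 5, 6, 8, 9, 10, 11, 12].

Per-facet area ½‖(b−a)×(c−a)‖:
  f1: (p2, p1, p5) → 119.5336
  f2: (p2, p10, p3) → 70.3918
  f3: (p11, p1, p5) → 39.9929
  f4: (p12, p10, p3) → 23.1586
  f5: (p6, p2, p3) → 21.3874
  f6: (p6, p2, p1) → 63.4021
  f7: (p6, p12, p3) → 17.9520
  f8: (p6, p12, p1) → 49.2957
  f9: (p4, p2, p5) → 28.6842
  f10: (p4, p2, p10) → 106.3960
  f11: (p8, p11, p1) → 67.5983
  f12: (p8, p12, p1) → 47.8104
  f13: (p8, p12, p10) → 7.6183
  f14: (p9, p4, p10) → 8.0865
  f15: (p9, p8, p10) → 8.6085
  f16: (p9, p8, p11) → 10.9593
  f17: (p9, p11, p5) → 5.9077
  f18: (p9, p4, p5) → 8.0188
Σ area = 704.802

Euler characteristic 11−27+18 = 2 ✓


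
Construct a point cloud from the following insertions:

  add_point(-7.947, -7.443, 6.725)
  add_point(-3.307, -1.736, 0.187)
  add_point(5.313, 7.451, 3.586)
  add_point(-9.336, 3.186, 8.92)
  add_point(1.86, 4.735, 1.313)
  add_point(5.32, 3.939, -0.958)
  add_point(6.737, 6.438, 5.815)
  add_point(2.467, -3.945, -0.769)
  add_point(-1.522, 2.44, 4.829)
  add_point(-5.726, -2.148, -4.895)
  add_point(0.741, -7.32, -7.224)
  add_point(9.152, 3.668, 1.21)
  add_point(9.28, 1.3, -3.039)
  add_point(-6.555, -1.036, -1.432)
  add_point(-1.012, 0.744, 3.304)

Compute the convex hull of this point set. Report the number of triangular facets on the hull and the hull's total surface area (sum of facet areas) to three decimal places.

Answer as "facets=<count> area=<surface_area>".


Hull vertices (11/15): indices [0, 2, 3, 4, 5, 6, 7, 9, 10, 11, 12].

Triangle areas on the boundary:
  f1: (p6, p0, p3) → 91.2693
  f2: (p9, p10, p12) → 55.2014
  f3: (p9, p0, p3) → 69.5451
  f4: (p9, p10, p0) → 55.3032
  f5: (p7, p10, p12) → 32.4503
  f6: (p7, p10, p0) → 48.8985
  f7: (p4, p9, p3) → 77.9250
  f8: (p11, p6, p0) → 59.5817
  f9: (p11, p7, p0) → 55.2646
  f10: (p11, p7, p12) → 21.6149
  f11: (p5, p9, p12) → 32.8994
  f12: (p2, p4, p9) → 2.6958
  f13: (p2, p5, p9) → 32.4873
  f14: (p2, p6, p3) → 22.7712
  f15: (p2, p4, p3) → 31.1738
  f16: (p2, p11, p6) → 8.0980
  f17: (p2, p11, p12) → 10.4818
  f18: (p2, p5, p12) → 11.5986
Σ area = 719.260

Euler: V−E+F = 11−27+18 = 2.

facets=18 area=719.260
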